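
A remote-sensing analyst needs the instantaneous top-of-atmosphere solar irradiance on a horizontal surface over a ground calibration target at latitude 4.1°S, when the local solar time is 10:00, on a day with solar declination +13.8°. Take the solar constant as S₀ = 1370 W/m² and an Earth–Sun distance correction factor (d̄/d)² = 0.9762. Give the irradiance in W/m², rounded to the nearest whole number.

Hour angle H = 15° × (10 − 12) = -30.00°.
With φ = -4.1°, δ = 13.8°, H = -30.00°: sin φ sin δ = -0.0171, cos φ cos δ cos H = 0.8389, so cos θ_z = 0.8218.
Top-of-atmosphere irradiance = S₀ (d̄/d)² cos θ_z = 1370 × 0.9762 × 0.8218 = 1099.07 W/m².

1099 W/m²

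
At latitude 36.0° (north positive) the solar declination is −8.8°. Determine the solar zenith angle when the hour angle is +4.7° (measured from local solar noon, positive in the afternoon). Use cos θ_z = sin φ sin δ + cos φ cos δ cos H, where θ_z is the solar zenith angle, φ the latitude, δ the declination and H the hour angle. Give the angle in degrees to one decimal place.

With φ = 36.0°, δ = -8.8°, H = 4.70°: sin φ sin δ = -0.0899, cos φ cos δ cos H = 0.7968, so cos θ_z = 0.7069.
θ_z = arccos(0.7069) = 45.02°.

45.0°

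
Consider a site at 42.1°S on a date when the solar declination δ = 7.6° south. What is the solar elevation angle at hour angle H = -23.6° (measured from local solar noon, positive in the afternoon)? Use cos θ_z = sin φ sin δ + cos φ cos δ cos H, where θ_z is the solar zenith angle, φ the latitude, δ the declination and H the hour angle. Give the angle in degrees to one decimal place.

cos θ_z = sin φ sin δ + cos φ cos δ cos H = (-0.6704)(-0.1323) + (0.7420)(0.9912)(0.9164) = 0.7627.
θ_z = arccos(0.7627) = 40.30°, so the elevation is 90° − 40.30° = 49.70°.

49.7°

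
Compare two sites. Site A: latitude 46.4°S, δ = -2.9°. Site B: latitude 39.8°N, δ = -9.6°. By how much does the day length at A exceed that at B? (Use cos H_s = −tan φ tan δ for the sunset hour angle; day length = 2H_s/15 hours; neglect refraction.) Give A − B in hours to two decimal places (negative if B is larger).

+1.49 h

A: H_s = arccos(−tan -46.4° · tan -2.9°) = 93.05°, so 2H_s/15 = 12.4067 h.
B: H_s = arccos(−tan 39.8° · tan -9.6°) = 81.90°, so 2H_s/15 = 10.9200 h.
A − B = 12.4067 − 10.9200 = 1.4867 h.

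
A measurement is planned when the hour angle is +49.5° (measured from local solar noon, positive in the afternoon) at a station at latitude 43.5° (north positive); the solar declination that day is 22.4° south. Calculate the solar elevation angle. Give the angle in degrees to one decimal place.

10.0°

cos θ_z = sin(43.5°) sin(-22.4°) + cos(43.5°) cos(-22.4°) cos(49.50°) = -0.2623 + 0.4355 = 0.1732.
θ_z = arccos(0.1732) = 80.03°, so the elevation is 90° − 80.03° = 9.97°.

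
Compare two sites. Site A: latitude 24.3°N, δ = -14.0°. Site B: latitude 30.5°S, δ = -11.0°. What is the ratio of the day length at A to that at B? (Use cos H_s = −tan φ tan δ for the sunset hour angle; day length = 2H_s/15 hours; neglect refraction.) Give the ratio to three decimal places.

0.865

A: H_s = arccos(−tan 24.3° · tan -14.0°) = 83.54°, so 2H_s/15 = 11.1387 h.
B: H_s = arccos(−tan -30.5° · tan -11.0°) = 96.57°, so 2H_s/15 = 12.8760 h.
Ratio A/B = 11.1387 / 12.8760 = 0.8651.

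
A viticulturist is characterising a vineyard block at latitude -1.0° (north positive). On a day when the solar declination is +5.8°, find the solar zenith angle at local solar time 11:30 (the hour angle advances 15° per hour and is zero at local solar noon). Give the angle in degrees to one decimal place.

Hour angle H = 15° × (11.5 − 12) = -7.50°.
cos θ_z = sin(-1.0°) sin(5.8°) + cos(-1.0°) cos(5.8°) cos(-7.50°) = -0.0018 + 0.9862 = 0.9844.
θ_z = arccos(0.9844) = 10.13°.

10.1°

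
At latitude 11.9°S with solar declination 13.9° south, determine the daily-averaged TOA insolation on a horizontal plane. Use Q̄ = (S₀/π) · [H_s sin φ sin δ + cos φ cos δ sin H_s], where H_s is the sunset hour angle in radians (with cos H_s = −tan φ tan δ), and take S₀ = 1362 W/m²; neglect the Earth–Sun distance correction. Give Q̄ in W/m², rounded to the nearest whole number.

446 W/m²

cos H_s = −tan(-11.9°) · tan(-13.9°) = -0.0522, so H_s = arccos(-0.0522) = 92.99°. In radians, H_s = 1.6230.
H_s sin φ sin δ = 1.6230 × -0.2062 × -0.2402 = 0.0804.
cos φ cos δ sin H_s = 0.9785 × 0.9707 × 0.9986 = 0.9485.
Q̄ = (1362/π) × (0.0804 + 0.9485) = 433.54 × 1.0289 = 446.07 W/m².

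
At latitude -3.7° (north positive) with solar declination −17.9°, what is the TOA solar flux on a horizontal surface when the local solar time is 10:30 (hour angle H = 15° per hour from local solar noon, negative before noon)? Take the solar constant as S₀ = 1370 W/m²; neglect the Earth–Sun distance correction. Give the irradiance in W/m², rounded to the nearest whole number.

1229 W/m²

Hour angle H = 15° × (10.5 − 12) = -22.50°.
cos θ_z = sin(-3.7°) sin(-17.9°) + cos(-3.7°) cos(-17.9°) cos(-22.50°) = 0.0198 + 0.8773 = 0.8971.
Top-of-atmosphere irradiance = S₀ cos θ_z = 1370 × 0.8971 = 1229.03 W/m².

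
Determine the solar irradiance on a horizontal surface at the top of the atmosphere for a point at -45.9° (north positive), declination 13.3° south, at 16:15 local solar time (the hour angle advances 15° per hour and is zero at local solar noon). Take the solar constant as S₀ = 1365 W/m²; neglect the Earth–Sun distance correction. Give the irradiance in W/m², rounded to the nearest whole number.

Hour angle H = 15° × (16.25 − 12) = 63.75°.
cos θ_z = sin φ sin δ + cos φ cos δ cos H = (-0.7181)(-0.2300) + (0.6959)(0.9732)(0.4423) = 0.4647.
Top-of-atmosphere irradiance = S₀ cos θ_z = 1365 × 0.4647 = 634.32 W/m².

634 W/m²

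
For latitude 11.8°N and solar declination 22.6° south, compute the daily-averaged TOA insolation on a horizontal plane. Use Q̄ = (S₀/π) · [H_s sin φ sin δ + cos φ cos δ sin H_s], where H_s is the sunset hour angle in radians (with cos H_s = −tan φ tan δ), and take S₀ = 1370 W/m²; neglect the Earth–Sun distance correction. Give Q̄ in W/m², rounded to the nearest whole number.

−tan φ tan δ = −(0.2089)(-0.4163) = 0.0870; H_s = arccos(0.0870) = 85.01°. In radians, H_s = 1.4837.
H_s sin φ sin δ = 1.4837 × 0.2045 × -0.3843 = -0.1166.
cos φ cos δ sin H_s = 0.9789 × 0.9232 × 0.9962 = 0.9003.
Q̄ = (1370/π) × (-0.1166 + 0.9003) = 436.08 × 0.7837 = 341.76 W/m².

342 W/m²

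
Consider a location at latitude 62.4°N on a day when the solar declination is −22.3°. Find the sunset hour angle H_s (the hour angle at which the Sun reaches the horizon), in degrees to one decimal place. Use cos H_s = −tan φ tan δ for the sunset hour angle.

38.3°

The sunset hour angle satisfies cos H_s = −tan φ tan δ = 0.7845, giving H_s = 38.33°.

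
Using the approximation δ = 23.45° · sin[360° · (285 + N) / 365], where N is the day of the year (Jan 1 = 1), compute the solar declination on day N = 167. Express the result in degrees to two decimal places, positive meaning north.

+23.39°

360 × (285 + 167) / 365 = 445.808°; sin(445.808°) = 0.9973.
δ = 23.45 × 0.9973 = 23.387° ≈ +23.39°.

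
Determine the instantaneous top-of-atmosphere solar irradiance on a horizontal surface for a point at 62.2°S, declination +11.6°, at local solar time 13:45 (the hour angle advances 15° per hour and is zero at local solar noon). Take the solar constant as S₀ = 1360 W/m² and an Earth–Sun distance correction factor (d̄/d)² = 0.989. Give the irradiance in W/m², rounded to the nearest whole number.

312 W/m²

Hour angle H = 15° × (13.75 − 12) = 26.25°.
cos θ_z = sin φ sin δ + cos φ cos δ cos H = (-0.8846)(0.2011) + (0.4664)(0.9796)(0.8969) = 0.2319.
Top-of-atmosphere irradiance = S₀ (d̄/d)² cos θ_z = 1360 × 0.989 × 0.2319 = 311.91 W/m².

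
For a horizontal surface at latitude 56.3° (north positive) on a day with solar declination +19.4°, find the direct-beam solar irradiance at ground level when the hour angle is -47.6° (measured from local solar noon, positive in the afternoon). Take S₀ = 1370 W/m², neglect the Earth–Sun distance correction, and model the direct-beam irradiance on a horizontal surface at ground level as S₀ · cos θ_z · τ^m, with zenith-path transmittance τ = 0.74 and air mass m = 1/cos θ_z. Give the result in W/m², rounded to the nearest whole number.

534 W/m²

cos θ_z = sin(56.3°) sin(19.4°) + cos(56.3°) cos(19.4°) cos(-47.60°) = 0.2763 + 0.3529 = 0.6292.
Air mass m = 1/cos θ_z = 1/0.6292 = 1.589; τ^m = 0.74^1.589 = 0.6197.
Surface direct beam = 1370 × 0.6292 × 0.6197 = 534.18 W/m².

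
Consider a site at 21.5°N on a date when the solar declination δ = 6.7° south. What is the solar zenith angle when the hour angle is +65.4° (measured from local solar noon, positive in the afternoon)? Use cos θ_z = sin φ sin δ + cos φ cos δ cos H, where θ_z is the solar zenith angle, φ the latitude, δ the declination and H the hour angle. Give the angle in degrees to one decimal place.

70.0°

cos θ_z = sin(21.5°) sin(-6.7°) + cos(21.5°) cos(-6.7°) cos(65.40°) = -0.0428 + 0.3847 = 0.3419.
θ_z = arccos(0.3419) = 70.01°.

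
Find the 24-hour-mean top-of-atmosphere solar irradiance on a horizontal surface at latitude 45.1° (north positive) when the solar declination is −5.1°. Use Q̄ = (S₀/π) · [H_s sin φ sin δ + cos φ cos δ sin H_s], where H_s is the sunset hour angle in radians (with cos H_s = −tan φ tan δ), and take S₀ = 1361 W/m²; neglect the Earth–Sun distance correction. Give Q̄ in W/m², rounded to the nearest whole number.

The sunset hour angle satisfies cos H_s = −tan φ tan δ = 0.0896, giving H_s = 84.86°. In radians, H_s = 1.4811.
H_s sin φ sin δ = 1.4811 × 0.7083 × -0.0889 = -0.0933.
cos φ cos δ sin H_s = 0.7059 × 0.9960 × 0.9960 = 0.7003.
Q̄ = (1361/π) × (-0.0933 + 0.7003) = 433.22 × 0.6070 = 262.96 W/m².

263 W/m²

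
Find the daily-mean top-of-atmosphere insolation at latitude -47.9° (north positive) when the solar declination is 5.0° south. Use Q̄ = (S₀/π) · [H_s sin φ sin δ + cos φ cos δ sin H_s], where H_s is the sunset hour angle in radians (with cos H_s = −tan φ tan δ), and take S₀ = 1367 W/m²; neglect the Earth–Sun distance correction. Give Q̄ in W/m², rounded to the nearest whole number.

336 W/m²

The sunset hour angle satisfies cos H_s = −tan φ tan δ = -0.0968, giving H_s = 95.55°. In radians, H_s = 1.6677.
H_s sin φ sin δ = 1.6677 × -0.7420 × -0.0872 = 0.1079.
cos φ cos δ sin H_s = 0.6704 × 0.9962 × 0.9953 = 0.6647.
Q̄ = (1367/π) × (0.1079 + 0.6647) = 435.13 × 0.7726 = 336.18 W/m².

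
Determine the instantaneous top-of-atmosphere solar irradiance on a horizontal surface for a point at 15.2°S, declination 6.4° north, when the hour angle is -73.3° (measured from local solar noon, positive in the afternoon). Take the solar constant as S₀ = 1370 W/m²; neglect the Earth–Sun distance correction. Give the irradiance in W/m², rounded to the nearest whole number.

With φ = -15.2°, δ = 6.4°, H = -73.30°: sin φ sin δ = -0.0292, cos φ cos δ cos H = 0.2756, so cos θ_z = 0.2464.
Top-of-atmosphere irradiance = S₀ cos θ_z = 1370 × 0.2464 = 337.57 W/m².

338 W/m²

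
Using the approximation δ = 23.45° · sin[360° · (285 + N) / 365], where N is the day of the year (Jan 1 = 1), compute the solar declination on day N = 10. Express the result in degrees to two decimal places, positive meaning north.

360 × (285 + 10) / 365 = 290.959°; sin(290.959°) = -0.9338.
δ = 23.45 × -0.9338 = -21.898° ≈ -21.90°.

-21.90°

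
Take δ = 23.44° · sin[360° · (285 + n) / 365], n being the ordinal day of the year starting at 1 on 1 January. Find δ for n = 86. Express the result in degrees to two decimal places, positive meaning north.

+2.42°

360 × (285 + 86) / 365 = 365.918°; sin(365.918°) = 0.1031.
δ = 23.44 × 0.1031 = 2.417° ≈ +2.42°.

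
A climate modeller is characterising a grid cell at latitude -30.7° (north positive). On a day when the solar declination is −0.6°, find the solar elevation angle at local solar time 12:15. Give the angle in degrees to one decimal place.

Hour angle H = 15° × (12.25 − 12) = 3.75°.
cos θ_z = sin(-30.7°) sin(-0.6°) + cos(-30.7°) cos(-0.6°) cos(3.75°) = 0.0053 + 0.8580 = 0.8633.
θ_z = arccos(0.8633) = 30.31°, so the elevation is 90° − 30.31° = 59.69°.

59.7°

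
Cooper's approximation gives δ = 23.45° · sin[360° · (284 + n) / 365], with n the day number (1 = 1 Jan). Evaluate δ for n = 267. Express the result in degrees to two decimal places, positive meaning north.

-1.41°

360 × (284 + 267) / 365 = 543.452°; sin(543.452°) = -0.0602.
δ = 23.45 × -0.0602 = -1.412° ≈ -1.41°.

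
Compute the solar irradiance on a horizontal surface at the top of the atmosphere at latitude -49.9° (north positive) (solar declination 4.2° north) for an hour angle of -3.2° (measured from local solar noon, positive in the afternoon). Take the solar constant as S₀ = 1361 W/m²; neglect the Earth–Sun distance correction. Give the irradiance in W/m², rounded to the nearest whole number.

cos θ_z = sin(-49.9°) sin(4.2°) + cos(-49.9°) cos(4.2°) cos(-3.20°) = -0.0560 + 0.6414 = 0.5854.
Top-of-atmosphere irradiance = S₀ cos θ_z = 1361 × 0.5854 = 796.73 W/m².

797 W/m²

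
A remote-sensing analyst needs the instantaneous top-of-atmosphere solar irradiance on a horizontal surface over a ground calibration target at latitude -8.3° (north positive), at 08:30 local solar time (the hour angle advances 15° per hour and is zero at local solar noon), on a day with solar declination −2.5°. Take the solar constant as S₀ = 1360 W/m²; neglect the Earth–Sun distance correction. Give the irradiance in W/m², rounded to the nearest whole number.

827 W/m²

Hour angle H = 15° × (8.5 − 12) = -52.50°.
With φ = -8.3°, δ = -2.5°, H = -52.50°: sin φ sin δ = 0.0063, cos φ cos δ cos H = 0.6018, so cos θ_z = 0.6081.
Top-of-atmosphere irradiance = S₀ cos θ_z = 1360 × 0.6081 = 827.02 W/m².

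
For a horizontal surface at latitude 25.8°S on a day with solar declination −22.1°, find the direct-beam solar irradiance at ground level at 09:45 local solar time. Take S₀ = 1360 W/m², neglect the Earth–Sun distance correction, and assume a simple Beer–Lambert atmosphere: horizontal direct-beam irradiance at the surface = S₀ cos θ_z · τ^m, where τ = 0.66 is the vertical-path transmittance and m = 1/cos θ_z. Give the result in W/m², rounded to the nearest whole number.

Hour angle H = 15° × (9.75 − 12) = -33.75°.
cos θ_z = sin(-25.8°) sin(-22.1°) + cos(-25.8°) cos(-22.1°) cos(-33.75°) = 0.1637 + 0.6936 = 0.8573.
Air mass m = 1/cos θ_z = 1/0.8573 = 1.166; τ^m = 0.66^1.166 = 0.6160.
Surface direct beam = 1360 × 0.8573 × 0.6160 = 718.21 W/m².

718 W/m²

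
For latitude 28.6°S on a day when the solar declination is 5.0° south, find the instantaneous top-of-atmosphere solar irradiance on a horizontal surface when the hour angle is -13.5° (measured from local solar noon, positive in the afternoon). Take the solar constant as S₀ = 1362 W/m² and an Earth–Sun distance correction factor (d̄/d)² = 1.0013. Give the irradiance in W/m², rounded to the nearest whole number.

1217 W/m²

cos θ_z = sin(-28.6°) sin(-5.0°) + cos(-28.6°) cos(-5.0°) cos(-13.50°) = 0.0417 + 0.8505 = 0.8922.
Top-of-atmosphere irradiance = S₀ (d̄/d)² cos θ_z = 1362 × 1.0013 × 0.8922 = 1216.76 W/m².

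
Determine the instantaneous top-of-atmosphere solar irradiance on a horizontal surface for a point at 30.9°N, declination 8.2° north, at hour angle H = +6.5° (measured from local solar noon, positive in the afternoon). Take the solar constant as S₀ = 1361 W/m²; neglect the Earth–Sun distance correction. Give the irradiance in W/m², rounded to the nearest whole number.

1248 W/m²

With φ = 30.9°, δ = 8.2°, H = 6.50°: sin φ sin δ = 0.0732, cos φ cos δ cos H = 0.8438, so cos θ_z = 0.9170.
Top-of-atmosphere irradiance = S₀ cos θ_z = 1361 × 0.9170 = 1248.04 W/m².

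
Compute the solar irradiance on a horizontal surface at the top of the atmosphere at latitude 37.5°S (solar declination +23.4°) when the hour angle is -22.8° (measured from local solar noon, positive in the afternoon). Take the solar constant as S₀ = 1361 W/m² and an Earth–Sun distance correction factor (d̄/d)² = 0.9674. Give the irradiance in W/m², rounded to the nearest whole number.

cos θ_z = sin(-37.5°) sin(23.4°) + cos(-37.5°) cos(23.4°) cos(-22.80°) = -0.2418 + 0.6712 = 0.4294.
Top-of-atmosphere irradiance = S₀ (d̄/d)² cos θ_z = 1361 × 0.9674 × 0.4294 = 565.36 W/m².

565 W/m²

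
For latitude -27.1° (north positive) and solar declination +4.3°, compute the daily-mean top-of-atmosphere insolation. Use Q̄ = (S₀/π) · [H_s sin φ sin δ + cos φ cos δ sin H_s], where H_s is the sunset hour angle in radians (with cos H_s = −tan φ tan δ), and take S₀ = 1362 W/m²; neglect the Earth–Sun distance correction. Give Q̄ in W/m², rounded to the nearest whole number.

362 W/m²

The sunset hour angle satisfies cos H_s = −tan φ tan δ = 0.0385, giving H_s = 87.79°. In radians, H_s = 1.5322.
H_s sin φ sin δ = 1.5322 × -0.4555 × 0.0750 = -0.0523.
cos φ cos δ sin H_s = 0.8902 × 0.9972 × 0.9993 = 0.8871.
Q̄ = (1362/π) × (-0.0523 + 0.8871) = 433.54 × 0.8348 = 361.92 W/m².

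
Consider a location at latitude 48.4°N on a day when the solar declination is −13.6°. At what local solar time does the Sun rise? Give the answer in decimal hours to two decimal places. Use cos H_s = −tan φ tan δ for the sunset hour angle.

−tan φ tan δ = −(1.1263)(-0.2419) = 0.2725; H_s = arccos(0.2725) = 74.19°.
Sunrise is at 12 − H_s/15 = 12 − 4.946 = 7.054 h local solar time.

7.05 h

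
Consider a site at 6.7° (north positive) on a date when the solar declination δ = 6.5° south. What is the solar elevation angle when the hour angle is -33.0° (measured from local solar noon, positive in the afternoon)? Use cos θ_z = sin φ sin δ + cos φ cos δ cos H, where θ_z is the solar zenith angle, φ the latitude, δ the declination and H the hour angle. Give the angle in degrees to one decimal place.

cos θ_z = sin(6.7°) sin(-6.5°) + cos(6.7°) cos(-6.5°) cos(-33.00°) = -0.0132 + 0.8276 = 0.8144.
θ_z = arccos(0.8144) = 35.47°, so the elevation is 90° − 35.47° = 54.53°.

54.5°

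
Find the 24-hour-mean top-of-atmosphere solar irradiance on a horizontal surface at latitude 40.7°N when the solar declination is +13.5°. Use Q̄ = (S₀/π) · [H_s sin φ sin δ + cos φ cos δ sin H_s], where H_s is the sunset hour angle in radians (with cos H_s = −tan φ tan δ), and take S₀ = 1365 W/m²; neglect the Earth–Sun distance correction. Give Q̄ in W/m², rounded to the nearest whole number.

cos H_s = −tan(40.7°) · tan(13.5°) = -0.2065, so H_s = arccos(-0.2065) = 101.92°. In radians, H_s = 1.7788.
H_s sin φ sin δ = 1.7788 × 0.6521 × 0.2334 = 0.2707.
cos φ cos δ sin H_s = 0.7581 × 0.9724 × 0.9784 = 0.7213.
Q̄ = (1365/π) × (0.2707 + 0.7213) = 434.49 × 0.9920 = 431.01 W/m².

431 W/m²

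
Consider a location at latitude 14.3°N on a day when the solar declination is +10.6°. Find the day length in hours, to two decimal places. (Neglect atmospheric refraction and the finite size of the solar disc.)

−tan φ tan δ = −(0.2549)(0.1871) = -0.0477; H_s = arccos(-0.0477) = 92.73°.
Day length = 2 H_s / 15° h⁻¹ = 185.46° / 15 = 12.364 h.

12.36 hours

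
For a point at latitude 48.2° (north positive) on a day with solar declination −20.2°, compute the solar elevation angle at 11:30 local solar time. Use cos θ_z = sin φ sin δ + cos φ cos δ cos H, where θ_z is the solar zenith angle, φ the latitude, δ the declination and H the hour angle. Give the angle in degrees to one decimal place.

21.3°

Hour angle H = 15° × (11.5 − 12) = -7.50°.
cos θ_z = sin φ sin δ + cos φ cos δ cos H = (0.7455)(-0.3453) + (0.6665)(0.9385)(0.9914) = 0.3627.
θ_z = arccos(0.3627) = 68.73°, so the elevation is 90° − 68.73° = 21.27°.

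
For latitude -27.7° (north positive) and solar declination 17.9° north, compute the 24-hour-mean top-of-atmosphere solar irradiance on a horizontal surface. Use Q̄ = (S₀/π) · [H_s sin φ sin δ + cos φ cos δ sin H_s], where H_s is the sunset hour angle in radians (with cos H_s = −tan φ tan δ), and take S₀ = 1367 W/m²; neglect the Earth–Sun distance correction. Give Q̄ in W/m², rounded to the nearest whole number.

274 W/m²

cos H_s = −tan(-27.7°) · tan(17.9°) = 0.1696, so H_s = arccos(0.1696) = 80.24°. In radians, H_s = 1.4005.
H_s sin φ sin δ = 1.4005 × -0.4648 × 0.3074 = -0.2001.
cos φ cos δ sin H_s = 0.8854 × 0.9516 × 0.9855 = 0.8303.
Q̄ = (1367/π) × (-0.2001 + 0.8303) = 435.13 × 0.6302 = 274.22 W/m².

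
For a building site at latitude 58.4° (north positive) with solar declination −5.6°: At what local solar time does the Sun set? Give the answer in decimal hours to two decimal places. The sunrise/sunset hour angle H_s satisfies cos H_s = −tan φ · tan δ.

17.39 h

The sunset hour angle satisfies cos H_s = −tan φ tan δ = 0.1594, giving H_s = 80.83°.
Sunset is at 12 + H_s/15 = 12 + 5.389 = 17.389 h local solar time.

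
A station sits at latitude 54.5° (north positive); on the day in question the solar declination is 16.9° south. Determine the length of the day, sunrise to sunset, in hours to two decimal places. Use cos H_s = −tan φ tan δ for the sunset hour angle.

8.64 hours

cos H_s = −tan(54.5°) · tan(-16.9°) = 0.4259, so H_s = arccos(0.4259) = 64.79°.
Day length = 2 H_s / 15° h⁻¹ = 129.58° / 15 = 8.639 h.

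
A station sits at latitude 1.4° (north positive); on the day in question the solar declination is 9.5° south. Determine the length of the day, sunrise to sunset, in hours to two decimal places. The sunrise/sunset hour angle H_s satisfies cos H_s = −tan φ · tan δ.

11.97 hours

−tan φ tan δ = −(0.0244)(-0.1673) = 0.0041; H_s = arccos(0.0041) = 89.77°.
Day length = 2 H_s / 15° h⁻¹ = 179.54° / 15 = 11.969 h.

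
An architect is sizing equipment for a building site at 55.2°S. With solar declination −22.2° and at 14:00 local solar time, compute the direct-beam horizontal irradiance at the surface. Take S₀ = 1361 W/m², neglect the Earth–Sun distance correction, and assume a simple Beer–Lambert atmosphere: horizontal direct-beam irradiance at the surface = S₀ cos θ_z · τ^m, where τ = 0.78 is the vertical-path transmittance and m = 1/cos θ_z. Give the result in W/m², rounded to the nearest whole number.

Hour angle H = 15° × (14 − 12) = 30.00°.
cos θ_z = sin φ sin δ + cos φ cos δ cos H = (-0.8211)(-0.3778) + (0.5707)(0.9259)(0.8660) = 0.7678.
Air mass m = 1/cos θ_z = 1/0.7678 = 1.302; τ^m = 0.78^1.302 = 0.7236.
Surface direct beam = 1361 × 0.7678 × 0.7236 = 756.14 W/m².

756 W/m²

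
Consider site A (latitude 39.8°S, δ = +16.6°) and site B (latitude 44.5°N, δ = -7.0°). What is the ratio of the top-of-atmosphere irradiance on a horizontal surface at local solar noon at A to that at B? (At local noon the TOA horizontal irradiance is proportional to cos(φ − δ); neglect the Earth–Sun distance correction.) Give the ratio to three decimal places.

0.889

A: cos θ_z = cos(-39.8° − (16.6°)) = 0.5534.
B: cos θ_z = cos(44.5° − (-7.0°)) = 0.6225.
Ratio A/B = 0.5534 / 0.6225 = 0.8890.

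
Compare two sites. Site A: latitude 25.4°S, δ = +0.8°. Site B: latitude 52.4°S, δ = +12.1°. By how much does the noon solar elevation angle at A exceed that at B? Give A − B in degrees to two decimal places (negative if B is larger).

+38.30°

A: 90° − |-25.4 − (0.8)| = 63.80°.
B: 90° − |-52.4 − (12.1)| = 25.50°.
A − B = 63.80 − 25.50 = 38.30°.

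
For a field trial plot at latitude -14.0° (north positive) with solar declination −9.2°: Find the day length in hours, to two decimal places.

12.31 hours

−tan φ tan δ = −(-0.2493)(-0.1620) = -0.0404; H_s = arccos(-0.0404) = 92.32°.
Day length = 2 H_s / 15° h⁻¹ = 184.64° / 15 = 12.309 h.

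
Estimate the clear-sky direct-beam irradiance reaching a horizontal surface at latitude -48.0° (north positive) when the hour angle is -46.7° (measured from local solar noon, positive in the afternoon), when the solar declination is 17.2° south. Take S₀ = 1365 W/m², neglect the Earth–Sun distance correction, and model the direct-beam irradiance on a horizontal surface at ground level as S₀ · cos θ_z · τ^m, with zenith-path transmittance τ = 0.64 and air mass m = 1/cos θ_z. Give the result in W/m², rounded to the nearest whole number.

456 W/m²

With φ = -48.0°, δ = -17.2°, H = -46.70°: sin φ sin δ = 0.2198, cos φ cos δ cos H = 0.4384, so cos θ_z = 0.6582.
Air mass m = 1/cos θ_z = 1/0.6582 = 1.519; τ^m = 0.64^1.519 = 0.5077.
Surface direct beam = 1365 × 0.6582 × 0.5077 = 456.14 W/m².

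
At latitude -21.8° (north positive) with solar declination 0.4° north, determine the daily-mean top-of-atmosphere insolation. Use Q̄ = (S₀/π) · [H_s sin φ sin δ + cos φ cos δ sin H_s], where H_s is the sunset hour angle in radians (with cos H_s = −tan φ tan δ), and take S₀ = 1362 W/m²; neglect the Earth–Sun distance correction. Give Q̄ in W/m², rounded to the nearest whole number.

The sunset hour angle satisfies cos H_s = −tan φ tan δ = 0.0028, giving H_s = 89.84°. In radians, H_s = 1.5680.
H_s sin φ sin δ = 1.5680 × -0.3714 × 0.0070 = -0.0041.
cos φ cos δ sin H_s = 0.9285 × 1.0000 × 1.0000 = 0.9285.
Q̄ = (1362/π) × (-0.0041 + 0.9285) = 433.54 × 0.9244 = 400.76 W/m².

401 W/m²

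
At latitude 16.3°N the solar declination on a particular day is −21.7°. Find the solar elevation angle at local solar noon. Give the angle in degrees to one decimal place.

At local solar noon the hour angle is zero, so the elevation is 90° − |φ − δ| = 90° − |16.3° − (-21.7°)| = 90° − 38.0° = 52.0°.

52.0°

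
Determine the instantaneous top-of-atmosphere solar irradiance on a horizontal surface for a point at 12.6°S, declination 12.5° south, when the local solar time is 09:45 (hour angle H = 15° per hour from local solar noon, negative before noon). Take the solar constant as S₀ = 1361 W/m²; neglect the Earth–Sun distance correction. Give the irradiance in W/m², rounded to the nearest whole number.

1142 W/m²

Hour angle H = 15° × (9.75 − 12) = -33.75°.
cos θ_z = sin(-12.6°) sin(-12.5°) + cos(-12.6°) cos(-12.5°) cos(-33.75°) = 0.0472 + 0.7922 = 0.8394.
Top-of-atmosphere irradiance = S₀ cos θ_z = 1361 × 0.8394 = 1142.42 W/m².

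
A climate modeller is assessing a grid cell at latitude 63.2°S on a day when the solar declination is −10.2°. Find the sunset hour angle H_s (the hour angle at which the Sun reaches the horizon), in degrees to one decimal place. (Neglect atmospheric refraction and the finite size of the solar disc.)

110.9°

cos H_s = −tan(-63.2°) · tan(-10.2°) = -0.3562, so H_s = arccos(-0.3562) = 110.87°.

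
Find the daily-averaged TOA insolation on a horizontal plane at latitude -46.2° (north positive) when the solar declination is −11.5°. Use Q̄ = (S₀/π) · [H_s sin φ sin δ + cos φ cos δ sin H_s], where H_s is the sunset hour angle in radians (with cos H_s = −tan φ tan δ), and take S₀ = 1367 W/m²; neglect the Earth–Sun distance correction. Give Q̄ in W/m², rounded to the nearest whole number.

cos H_s = −tan(-46.2°) · tan(-11.5°) = -0.2122, so H_s = arccos(-0.2122) = 102.25°. In radians, H_s = 1.7846.
H_s sin φ sin δ = 1.7846 × -0.7218 × -0.1994 = 0.2569.
cos φ cos δ sin H_s = 0.6921 × 0.9799 × 0.9772 = 0.6627.
Q̄ = (1367/π) × (0.2569 + 0.6627) = 435.13 × 0.9196 = 400.15 W/m².

400 W/m²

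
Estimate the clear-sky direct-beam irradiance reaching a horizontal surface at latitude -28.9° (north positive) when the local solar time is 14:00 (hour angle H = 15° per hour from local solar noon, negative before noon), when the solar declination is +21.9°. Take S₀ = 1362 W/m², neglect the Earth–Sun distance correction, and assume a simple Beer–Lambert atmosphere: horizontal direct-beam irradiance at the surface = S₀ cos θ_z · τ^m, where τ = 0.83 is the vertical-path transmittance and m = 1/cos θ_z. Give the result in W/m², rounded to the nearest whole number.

499 W/m²

Hour angle H = 15° × (14 − 12) = 30.00°.
With φ = -28.9°, δ = 21.9°, H = 30.00°: sin φ sin δ = -0.1803, cos φ cos δ cos H = 0.7035, so cos θ_z = 0.5232.
Air mass m = 1/cos θ_z = 1/0.5232 = 1.911; τ^m = 0.83^1.911 = 0.7004.
Surface direct beam = 1362 × 0.5232 × 0.7004 = 499.10 W/m².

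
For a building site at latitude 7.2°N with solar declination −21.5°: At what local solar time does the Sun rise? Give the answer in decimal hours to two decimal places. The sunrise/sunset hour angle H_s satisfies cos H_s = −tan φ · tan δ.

The sunset hour angle satisfies cos H_s = −tan φ tan δ = 0.0498, giving H_s = 87.15°.
Sunrise is at 12 − H_s/15 = 12 − 5.810 = 6.190 h local solar time.

6.19 h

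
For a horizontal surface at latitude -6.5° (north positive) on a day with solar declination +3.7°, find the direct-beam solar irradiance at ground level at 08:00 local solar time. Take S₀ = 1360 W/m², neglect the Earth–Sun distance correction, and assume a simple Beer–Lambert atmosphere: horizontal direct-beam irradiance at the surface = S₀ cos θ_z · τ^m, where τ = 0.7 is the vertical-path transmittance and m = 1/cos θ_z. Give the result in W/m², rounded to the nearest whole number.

320 W/m²

Hour angle H = 15° × (8 − 12) = -60.00°.
cos θ_z = sin(-6.5°) sin(3.7°) + cos(-6.5°) cos(3.7°) cos(-60.00°) = -0.0073 + 0.4958 = 0.4885.
Air mass m = 1/cos θ_z = 1/0.4885 = 2.047; τ^m = 0.7^2.047 = 0.4819.
Surface direct beam = 1360 × 0.4885 × 0.4819 = 320.16 W/m².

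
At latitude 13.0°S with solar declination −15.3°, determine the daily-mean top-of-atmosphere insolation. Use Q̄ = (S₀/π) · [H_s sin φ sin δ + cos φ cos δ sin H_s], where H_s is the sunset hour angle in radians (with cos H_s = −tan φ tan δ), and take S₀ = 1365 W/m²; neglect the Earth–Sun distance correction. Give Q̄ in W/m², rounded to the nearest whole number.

450 W/m²

The sunset hour angle satisfies cos H_s = −tan φ tan δ = -0.0632, giving H_s = 93.62°. In radians, H_s = 1.6340.
H_s sin φ sin δ = 1.6340 × -0.2250 × -0.2639 = 0.0970.
cos φ cos δ sin H_s = 0.9744 × 0.9646 × 0.9980 = 0.9380.
Q̄ = (1365/π) × (0.0970 + 0.9380) = 434.49 × 1.0350 = 449.70 W/m².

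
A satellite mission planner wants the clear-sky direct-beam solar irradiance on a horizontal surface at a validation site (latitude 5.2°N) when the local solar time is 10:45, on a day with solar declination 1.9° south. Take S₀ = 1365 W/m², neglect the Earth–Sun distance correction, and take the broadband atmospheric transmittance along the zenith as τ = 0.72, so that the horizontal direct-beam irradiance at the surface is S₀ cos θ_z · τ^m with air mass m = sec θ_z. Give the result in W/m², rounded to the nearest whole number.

Hour angle H = 15° × (10.75 − 12) = -18.75°.
cos θ_z = sin(5.2°) sin(-1.9°) + cos(5.2°) cos(-1.9°) cos(-18.75°) = -0.0030 + 0.9425 = 0.9395.
Air mass m = 1/cos θ_z = 1/0.9395 = 1.064; τ^m = 0.72^1.064 = 0.7050.
Surface direct beam = 1365 × 0.9395 × 0.7050 = 904.10 W/m².

904 W/m²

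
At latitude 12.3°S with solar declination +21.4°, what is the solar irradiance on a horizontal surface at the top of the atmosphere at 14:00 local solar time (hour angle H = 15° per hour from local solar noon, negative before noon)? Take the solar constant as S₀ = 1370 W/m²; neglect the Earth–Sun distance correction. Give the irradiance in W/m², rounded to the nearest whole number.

Hour angle H = 15° × (14 − 12) = 30.00°.
With φ = -12.3°, δ = 21.4°, H = 30.00°: sin φ sin δ = -0.0777, cos φ cos δ cos H = 0.7878, so cos θ_z = 0.7101.
Top-of-atmosphere irradiance = S₀ cos θ_z = 1370 × 0.7101 = 972.84 W/m².

973 W/m²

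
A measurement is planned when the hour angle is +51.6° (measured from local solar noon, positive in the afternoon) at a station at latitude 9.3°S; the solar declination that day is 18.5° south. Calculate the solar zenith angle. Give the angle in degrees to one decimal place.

cos θ_z = sin φ sin δ + cos φ cos δ cos H = (-0.1616)(-0.3173) + (0.9869)(0.9483)(0.6211) = 0.6325.
θ_z = arccos(0.6325) = 50.77°.

50.8°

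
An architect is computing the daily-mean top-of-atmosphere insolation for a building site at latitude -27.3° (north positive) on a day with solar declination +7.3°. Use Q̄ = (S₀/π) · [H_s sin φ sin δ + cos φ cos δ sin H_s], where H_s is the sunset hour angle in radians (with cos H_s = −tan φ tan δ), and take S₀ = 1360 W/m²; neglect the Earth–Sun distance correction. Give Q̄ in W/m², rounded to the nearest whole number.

343 W/m²

The sunset hour angle satisfies cos H_s = −tan φ tan δ = 0.0661, giving H_s = 86.21°. In radians, H_s = 1.5046.
H_s sin φ sin δ = 1.5046 × -0.4586 × 0.1271 = -0.0877.
cos φ cos δ sin H_s = 0.8886 × 0.9919 × 0.9978 = 0.8795.
Q̄ = (1360/π) × (-0.0877 + 0.8795) = 432.90 × 0.7918 = 342.77 W/m².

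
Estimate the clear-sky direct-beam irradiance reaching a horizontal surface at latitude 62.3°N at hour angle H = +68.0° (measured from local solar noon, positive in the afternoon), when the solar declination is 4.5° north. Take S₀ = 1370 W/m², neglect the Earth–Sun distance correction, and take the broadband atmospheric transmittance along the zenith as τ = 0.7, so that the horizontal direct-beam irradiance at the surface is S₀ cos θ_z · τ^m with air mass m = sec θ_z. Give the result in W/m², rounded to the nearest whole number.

77 W/m²

With φ = 62.3°, δ = 4.5°, H = 68.00°: sin φ sin δ = 0.0695, cos φ cos δ cos H = 0.1736, so cos θ_z = 0.2431.
Air mass m = 1/cos θ_z = 1/0.2431 = 4.114; τ^m = 0.7^4.114 = 0.2305.
Surface direct beam = 1370 × 0.2431 × 0.2305 = 76.77 W/m².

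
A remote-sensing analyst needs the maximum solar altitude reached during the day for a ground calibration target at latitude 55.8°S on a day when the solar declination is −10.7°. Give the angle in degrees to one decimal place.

44.9°

At local solar noon the hour angle is zero, so the elevation is 90° − |φ − δ| = 90° − |-55.8° − (-10.7°)| = 90° − 45.1° = 44.9°.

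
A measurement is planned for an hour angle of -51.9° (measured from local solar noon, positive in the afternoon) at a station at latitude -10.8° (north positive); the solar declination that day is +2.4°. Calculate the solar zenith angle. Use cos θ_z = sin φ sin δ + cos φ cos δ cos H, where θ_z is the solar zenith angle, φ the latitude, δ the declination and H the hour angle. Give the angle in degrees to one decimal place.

53.3°

cos θ_z = sin φ sin δ + cos φ cos δ cos H = (-0.1874)(0.0419) + (0.9823)(0.9991)(0.6170) = 0.5977.
θ_z = arccos(0.5977) = 53.29°.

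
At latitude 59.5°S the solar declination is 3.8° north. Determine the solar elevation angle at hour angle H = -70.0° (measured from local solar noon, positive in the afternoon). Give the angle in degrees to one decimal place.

6.7°

With φ = -59.5°, δ = 3.8°, H = -70.00°: sin φ sin δ = -0.0571, cos φ cos δ cos H = 0.1732, so cos θ_z = 0.1161.
θ_z = arccos(0.1161) = 83.33°, so the elevation is 90° − 83.33° = 6.67°.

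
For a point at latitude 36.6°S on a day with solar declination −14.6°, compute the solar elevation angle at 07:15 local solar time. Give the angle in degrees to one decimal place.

23.6°

Hour angle H = 15° × (7.25 − 12) = -71.25°.
With φ = -36.6°, δ = -14.6°, H = -71.25°: sin φ sin δ = 0.1503, cos φ cos δ cos H = 0.2497, so cos θ_z = 0.4000.
θ_z = arccos(0.4000) = 66.42°, so the elevation is 90° − 66.42° = 23.58°.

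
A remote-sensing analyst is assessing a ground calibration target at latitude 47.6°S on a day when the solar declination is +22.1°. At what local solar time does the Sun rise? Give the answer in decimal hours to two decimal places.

7.76 h

−tan φ tan δ = −(-1.0951)(0.4061) = 0.4447; H_s = arccos(0.4447) = 63.60°.
Sunrise is at 12 − H_s/15 = 12 − 4.240 = 7.760 h local solar time.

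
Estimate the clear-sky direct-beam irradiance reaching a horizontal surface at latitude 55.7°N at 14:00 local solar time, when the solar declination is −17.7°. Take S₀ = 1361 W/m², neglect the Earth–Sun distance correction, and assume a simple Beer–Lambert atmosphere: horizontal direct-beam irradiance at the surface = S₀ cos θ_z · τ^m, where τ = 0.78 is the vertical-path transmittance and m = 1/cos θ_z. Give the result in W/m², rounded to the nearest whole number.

Hour angle H = 15° × (14 − 12) = 30.00°.
cos θ_z = sin φ sin δ + cos φ cos δ cos H = (0.8261)(-0.3040) + (0.5635)(0.9527)(0.8660) = 0.2138.
Air mass m = 1/cos θ_z = 1/0.2138 = 4.677; τ^m = 0.78^4.677 = 0.3128.
Surface direct beam = 1361 × 0.2138 × 0.3128 = 91.02 W/m².

91 W/m²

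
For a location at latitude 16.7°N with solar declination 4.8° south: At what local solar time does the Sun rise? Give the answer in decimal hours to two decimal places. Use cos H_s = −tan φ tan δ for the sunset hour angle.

6.10 h

−tan φ tan δ = −(0.3000)(-0.0840) = 0.0252; H_s = arccos(0.0252) = 88.56°.
Sunrise is at 12 − H_s/15 = 12 − 5.904 = 6.096 h local solar time.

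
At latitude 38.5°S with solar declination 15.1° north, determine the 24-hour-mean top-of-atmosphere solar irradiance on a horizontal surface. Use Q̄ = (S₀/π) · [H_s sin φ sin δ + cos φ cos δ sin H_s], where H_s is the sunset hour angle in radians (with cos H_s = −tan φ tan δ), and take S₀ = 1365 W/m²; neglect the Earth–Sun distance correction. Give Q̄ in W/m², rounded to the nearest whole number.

225 W/m²

cos H_s = −tan(-38.5°) · tan(15.1°) = 0.2146, so H_s = arccos(0.2146) = 77.61°. In radians, H_s = 1.3546.
H_s sin φ sin δ = 1.3546 × -0.6225 × 0.2605 = -0.2197.
cos φ cos δ sin H_s = 0.7826 × 0.9655 × 0.9767 = 0.7380.
Q̄ = (1365/π) × (-0.2197 + 0.7380) = 434.49 × 0.5183 = 225.20 W/m².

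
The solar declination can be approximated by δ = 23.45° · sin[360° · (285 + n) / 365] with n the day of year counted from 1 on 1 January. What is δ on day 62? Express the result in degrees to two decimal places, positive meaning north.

-7.15°

360 × (285 + 62) / 365 = 342.247°; sin(342.247°) = -0.3049.
δ = 23.45 × -0.3049 = -7.150° ≈ -7.15°.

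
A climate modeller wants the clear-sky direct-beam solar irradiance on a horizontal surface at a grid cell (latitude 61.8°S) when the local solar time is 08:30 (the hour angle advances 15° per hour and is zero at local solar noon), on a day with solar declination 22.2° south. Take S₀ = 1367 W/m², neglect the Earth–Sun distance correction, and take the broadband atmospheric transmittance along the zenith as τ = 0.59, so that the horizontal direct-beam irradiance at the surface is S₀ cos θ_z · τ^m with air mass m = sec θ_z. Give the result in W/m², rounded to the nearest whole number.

340 W/m²

Hour angle H = 15° × (8.5 − 12) = -52.50°.
cos θ_z = sin φ sin δ + cos φ cos δ cos H = (-0.8813)(-0.3778) + (0.4726)(0.9259)(0.6088) = 0.5994.
Air mass m = 1/cos θ_z = 1/0.5994 = 1.668; τ^m = 0.59^1.668 = 0.4147.
Surface direct beam = 1367 × 0.5994 × 0.4147 = 339.80 W/m².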